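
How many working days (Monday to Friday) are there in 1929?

1 January 1929 is a Tuesday.
From 1 January 1929 to 31 December 1929 is 365 days inclusive.
365 = 7 × 52 + 1, so there are 52 full weeks plus 1 extra day.
Each full week contributes 5 weekdays (Mon–Fri): 52 × 5 = 260.
The 1 extra day is Tue — 1 of them qualifies.
Total: 260 + 1 = 261.

261 weekdays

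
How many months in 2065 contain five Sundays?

4

A month has five Sundays exactly when Sunday falls within its first (length − 28) days.
Jan: 31 days, starts Thu → 5 of Thu, Fri, Sat
Feb: 28 days, starts Sun → 5 of (none)
Mar: 31 days, starts Sun → 5 of Sun, Mon, Tue ✓
Apr: 30 days, starts Wed → 5 of Wed, Thu
May: 31 days, starts Fri → 5 of Fri, Sat, Sun ✓
Jun: 30 days, starts Mon → 5 of Mon, Tue
Jul: 31 days, starts Wed → 5 of Wed, Thu, Fri
Aug: 31 days, starts Sat → 5 of Sat, Sun, Mon ✓
Sep: 30 days, starts Tue → 5 of Tue, Wed
Oct: 31 days, starts Thu → 5 of Thu, Fri, Sat
Nov: 30 days, starts Sun → 5 of Sun, Mon ✓
Dec: 31 days, starts Tue → 5 of Tue, Wed, Thu
Months with five Sundays: Mar, May, Aug, Nov.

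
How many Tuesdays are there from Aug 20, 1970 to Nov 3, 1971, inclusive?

63

Aug 20, 1970 is a Thursday.
That's 441 days from start to end, counting both.
441 = 7 × 63, so the span is exactly 63 full weeks.
Each full week contributes one Tuesday: 63 so far.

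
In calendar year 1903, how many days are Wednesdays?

1 January 1903 is a Thursday.
The range spans 365 days (inclusive of both endpoints).
365 = 7 × 52 + 1, so there are 52 full weeks plus 1 extra day.
Each full week contributes one Wednesday: 52 so far.
The 1 extra day is Thursday — none qualify.
Total: 52 + 0 = 52.

52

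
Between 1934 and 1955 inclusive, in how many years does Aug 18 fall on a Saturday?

3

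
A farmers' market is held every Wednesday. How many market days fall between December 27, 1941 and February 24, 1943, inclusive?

December 27, 1941 is a Saturday.
The range spans 425 days (inclusive of both endpoints).
425 = 7 × 60 + 5, so there are 60 full weeks plus 5 extra days.
Each full week contributes one Wednesday: 60 so far.
The 5 extra days are Saturday, Sunday, Monday, Tuesday, Wednesday — 1 of them qualifies.
Total: 60 + 1 = 61.

61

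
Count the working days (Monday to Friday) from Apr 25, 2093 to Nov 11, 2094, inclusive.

Apr 25, 2093 is a Saturday.
The range spans 566 days (inclusive of both endpoints).
566 = 7 × 80 + 6, so there are 80 full weeks plus 6 extra days.
Each full week contributes 5 weekdays (Mon–Fri): 80 × 5 = 400.
The 6 extra days are Saturday, Sunday, Monday, Tuesday, Wednesday, Thursday — 4 of them qualify.
Total: 400 + 4 = 404.

404 weekdays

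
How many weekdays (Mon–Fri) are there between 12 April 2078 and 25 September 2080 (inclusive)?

12 April 2078 is a Tuesday.
That's 898 days from start to end, counting both.
898 = 7 × 128 + 2, so there are 128 full weeks plus 2 extra days.
Each full week contributes 5 weekdays (Mon–Fri): 128 × 5 = 640.
The 2 extra days are Tuesday, Wednesday — 2 of them qualify.
Total: 640 + 2 = 642.

642 weekdays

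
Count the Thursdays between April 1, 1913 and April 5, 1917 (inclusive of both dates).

April 1, 1913 is a Tuesday.
The range spans 1466 days (inclusive of both endpoints).
1466 = 7 × 209 + 3, so there are 209 full weeks plus 3 extra days.
Each full week contributes one Thursday: 209 so far.
The 3 extra days are Tuesday, Wednesday, Thursday — 1 of them qualifies.
Total: 209 + 1 = 210.

210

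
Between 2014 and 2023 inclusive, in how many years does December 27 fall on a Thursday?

1

Day of week of December 27 in each year:
2014: Sat, 2015: Sun, 2016: Tue, 2017: Wed, 2018: Thu ✓, 2019: Fri, 2020: Sun, 2021: Mon, 2022: Tue, 2023: Wed
Thursdays: 2018.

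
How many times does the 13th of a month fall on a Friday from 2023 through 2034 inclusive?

20

Friday-the-13ths by year:
2023: Jan, Oct
2024: Sep, Dec
2025: Jun
2026: Feb, Mar, Nov
2027: Aug
2028: Oct
2029: Apr, Jul
2030: Sep, Dec
2031: Jun
2032: Feb, Aug
2033: May
2034: Jan, Oct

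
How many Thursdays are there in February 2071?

4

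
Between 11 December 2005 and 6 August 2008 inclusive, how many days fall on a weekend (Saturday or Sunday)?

277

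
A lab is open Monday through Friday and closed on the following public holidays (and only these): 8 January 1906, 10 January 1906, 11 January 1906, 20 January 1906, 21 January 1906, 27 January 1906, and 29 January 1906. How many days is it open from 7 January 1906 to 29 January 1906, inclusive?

12

7 January 1906 is a Sunday.
That's 23 days from start to end, counting both.
23 = 7 × 3 + 2, so there are 3 full weeks plus 2 extra days.
Each full week contributes 5 weekdays (Mon–Fri): 3 × 5 = 15.
The 2 extra days are Sun, Mon — 1 of them qualifies.
Total: 15 + 1 = 16.
Holidays: 8 January 1906 (Mon); 10 January 1906 (Wed); 11 January 1906 (Thu); 20 January 1906 (Sat); 21 January 1906 (Sun); 27 January 1906 (Sat); 29 January 1906 (Mon).
4 of the 7 holidays fall on weekdays; the rest are weekends and were already excluded.
Business days: 16 − 4 = 12.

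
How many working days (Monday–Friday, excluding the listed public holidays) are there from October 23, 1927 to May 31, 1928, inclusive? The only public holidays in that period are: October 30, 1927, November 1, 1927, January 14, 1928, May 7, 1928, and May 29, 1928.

October 23, 1927 is a Sunday.
The range spans 222 days (inclusive of both endpoints).
222 = 7 × 31 + 5, so there are 31 full weeks plus 5 extra days.
Each full week contributes 5 weekdays (Mon–Fri): 31 × 5 = 155.
The 5 extra days are Sunday, Monday, Tuesday, Wednesday, Thursday — 4 of them qualify.
Total: 155 + 4 = 159.
Holidays: October 30, 1927 (Sun); November 1, 1927 (Tue); January 14, 1928 (Sat); May 7, 1928 (Mon); May 29, 1928 (Tue).
3 of the 5 holidays fall on weekdays; the rest are weekends and were already excluded.
Business days: 159 − 3 = 156.

156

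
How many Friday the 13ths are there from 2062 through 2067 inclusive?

10

Friday-the-13ths by year:
2062: Jan, Oct
2063: Apr, Jul
2064: Jun
2065: Feb, Mar, Nov
2066: Aug
2067: May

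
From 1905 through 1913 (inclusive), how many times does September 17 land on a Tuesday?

Day of week of September 17 in each year:
1905: Sun, 1906: Mon, 1907: Tue ✓, 1908: Thu, 1909: Fri, 1910: Sat, 1911: Sun, 1912: Tue ✓, 1913: Wed
Tuesdays: 1907, 1912.

2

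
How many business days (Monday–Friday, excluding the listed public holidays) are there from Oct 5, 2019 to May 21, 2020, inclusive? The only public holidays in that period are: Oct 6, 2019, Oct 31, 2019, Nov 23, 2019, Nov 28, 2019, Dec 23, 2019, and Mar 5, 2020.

Oct 5, 2019 is a Saturday.
That's 230 days from start to end, counting both.
230 = 7 × 32 + 6, so there are 32 full weeks plus 6 extra days.
Each full week contributes 5 weekdays (Mon–Fri): 32 × 5 = 160.
The 6 extra days are Saturday, Sunday, Monday, Tuesday, Wednesday, Thursday — 4 of them qualify.
Total: 160 + 4 = 164.
Holidays: Oct 6, 2019 (Sun); Oct 31, 2019 (Thu); Nov 23, 2019 (Sat); Nov 28, 2019 (Thu); Dec 23, 2019 (Mon); Mar 5, 2020 (Thu).
4 of the 6 holidays fall on weekdays; the rest are weekends and were already excluded.
Business days: 164 − 4 = 160.

160 business days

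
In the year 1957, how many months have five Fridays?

4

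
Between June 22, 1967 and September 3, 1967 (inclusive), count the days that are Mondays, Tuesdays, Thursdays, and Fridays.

42

June 22, 1967 is a Thursday.
That's 74 days from start to end, counting both.
74 = 7 × 10 + 4, so there are 10 full weeks plus 4 extra days.
Each full week contributes 4 days from the set (Mon, Tue, Thu, Fri): 10 × 4 = 40.
The 4 extra days are Thursday, Friday, Saturday, Sunday — 2 of them qualify.
Total: 40 + 2 = 42.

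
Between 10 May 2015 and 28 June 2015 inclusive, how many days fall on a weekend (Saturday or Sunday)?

15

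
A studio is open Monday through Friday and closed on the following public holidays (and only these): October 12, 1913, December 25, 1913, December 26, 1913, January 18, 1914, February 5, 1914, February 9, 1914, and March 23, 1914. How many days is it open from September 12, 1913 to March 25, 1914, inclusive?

134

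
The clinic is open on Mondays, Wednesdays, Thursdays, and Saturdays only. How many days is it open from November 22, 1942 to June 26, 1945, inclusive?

November 22, 1942 is a Sunday.
From November 22, 1942 to June 26, 1945 is 948 days inclusive.
948 = 7 × 135 + 3, so there are 135 full weeks plus 3 extra days.
Each full week contributes 4 days from the set (Mon, Wed, Thu, Sat): 135 × 4 = 540.
The 3 extra days are Sunday, Monday, Tuesday — 1 of them qualifies.
Total: 540 + 1 = 541.

541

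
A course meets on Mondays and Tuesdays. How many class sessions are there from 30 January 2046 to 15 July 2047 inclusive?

152

30 January 2046 is a Tuesday.
From 30 January 2046 to 15 July 2047 is 532 days inclusive.
532 = 7 × 76, so the span is exactly 76 full weeks.
Each full week contributes 2 days from the set (Mon, Tue): 76 × 2 = 152.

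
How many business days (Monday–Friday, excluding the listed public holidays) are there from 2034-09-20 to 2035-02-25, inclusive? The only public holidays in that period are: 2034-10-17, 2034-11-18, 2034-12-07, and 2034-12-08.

110

2034-09-20 is a Wednesday.
That's 159 days from start to end, counting both.
159 = 7 × 22 + 5, so there are 22 full weeks plus 5 extra days.
Each full week contributes 5 weekdays (Mon–Fri): 22 × 5 = 110.
The 5 extra days are Wednesday, Thursday, Friday, Saturday, Sunday — 3 of them qualify.
Total: 110 + 3 = 113.
Holidays: 2034-10-17 (Tue); 2034-11-18 (Sat); 2034-12-07 (Thu); 2034-12-08 (Fri).
3 of the 4 holidays fall on weekdays; the rest are weekends and were already excluded.
Business days: 113 − 3 = 110.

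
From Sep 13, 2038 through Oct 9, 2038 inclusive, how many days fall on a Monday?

Sep 13, 2038 is a Monday.
The range spans 27 days (inclusive of both endpoints).
27 = 7 × 3 + 6, so there are 3 full weeks plus 6 extra days.
Each full week contributes one Monday: 3 so far.
The 6 extra days are Monday, Tuesday, Wednesday, Thursday, Friday, Saturday — 1 of them qualifies.
Total: 3 + 1 = 4.

4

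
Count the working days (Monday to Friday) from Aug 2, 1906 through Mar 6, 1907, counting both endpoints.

155 weekdays

Aug 2, 1906 is a Thursday.
The range spans 217 days (inclusive of both endpoints).
217 = 7 × 31, so the span is exactly 31 full weeks.
Each full week contributes 5 weekdays (Mon–Fri): 31 × 5 = 155.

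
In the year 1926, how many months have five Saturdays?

4

A month has five Saturdays exactly when Saturday falls within its first (length − 28) days.
Jan: 31 days, starts Fri → 5 of Fri, Sat, Sun ✓
Feb: 28 days, starts Mon → 5 of (none)
Mar: 31 days, starts Mon → 5 of Mon, Tue, Wed
Apr: 30 days, starts Thu → 5 of Thu, Fri
May: 31 days, starts Sat → 5 of Sat, Sun, Mon ✓
Jun: 30 days, starts Tue → 5 of Tue, Wed
Jul: 31 days, starts Thu → 5 of Thu, Fri, Sat ✓
Aug: 31 days, starts Sun → 5 of Sun, Mon, Tue
Sep: 30 days, starts Wed → 5 of Wed, Thu
Oct: 31 days, starts Fri → 5 of Fri, Sat, Sun ✓
Nov: 30 days, starts Mon → 5 of Mon, Tue
Dec: 31 days, starts Wed → 5 of Wed, Thu, Fri
Months with five Saturdays: Jan, May, Jul, Oct.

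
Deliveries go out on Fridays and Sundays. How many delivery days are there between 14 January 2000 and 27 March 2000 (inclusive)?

14 January 2000 is a Friday.
The range spans 74 days (inclusive of both endpoints).
74 = 7 × 10 + 4, so there are 10 full weeks plus 4 extra days.
Each full week contributes 2 days from the set (Fri, Sun): 10 × 2 = 20.
The 4 extra days are Fri, Sat, Sun, Mon — 2 of them qualify.
Total: 20 + 2 = 22.

22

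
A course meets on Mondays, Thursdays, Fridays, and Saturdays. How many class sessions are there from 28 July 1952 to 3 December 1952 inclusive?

28 July 1952 is a Monday.
The range spans 129 days (inclusive of both endpoints).
129 = 7 × 18 + 3, so there are 18 full weeks plus 3 extra days.
Each full week contributes 4 days from the set (Mon, Thu, Fri, Sat): 18 × 4 = 72.
The 3 extra days are Mon, Tue, Wed — 1 of them qualifies.
Total: 72 + 1 = 73.

73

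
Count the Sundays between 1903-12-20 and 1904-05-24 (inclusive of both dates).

23 Sundays

1903-12-20 is a Sunday.
The range spans 157 days (inclusive of both endpoints).
157 = 7 × 22 + 3, so there are 22 full weeks plus 3 extra days.
Each full week contributes one Sunday: 22 so far.
The 3 extra days are Sunday, Monday, Tuesday — 1 of them qualifies.
Total: 22 + 1 = 23.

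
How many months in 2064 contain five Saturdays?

4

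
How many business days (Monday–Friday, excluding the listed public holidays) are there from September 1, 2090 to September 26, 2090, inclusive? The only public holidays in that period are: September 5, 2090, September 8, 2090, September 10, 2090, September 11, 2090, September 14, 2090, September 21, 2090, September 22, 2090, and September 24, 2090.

12

September 1, 2090 is a Friday.
The range spans 26 days (inclusive of both endpoints).
26 = 7 × 3 + 5, so there are 3 full weeks plus 5 extra days.
Each full week contributes 5 weekdays (Mon–Fri): 3 × 5 = 15.
The 5 extra days are Friday, Saturday, Sunday, Monday, Tuesday — 3 of them qualify.
Total: 15 + 3 = 18.
Holidays: September 5, 2090 (Tue); September 8, 2090 (Fri); September 10, 2090 (Sun); September 11, 2090 (Mon); September 14, 2090 (Thu); September 21, 2090 (Thu); September 22, 2090 (Fri); September 24, 2090 (Sun).
6 of the 8 holidays fall on weekdays; the rest are weekends and were already excluded.
Business days: 18 − 6 = 12.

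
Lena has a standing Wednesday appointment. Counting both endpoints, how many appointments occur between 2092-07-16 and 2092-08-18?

2092-07-16 is a Wednesday.
That's 34 days from start to end, counting both.
34 = 7 × 4 + 6, so there are 4 full weeks plus 6 extra days.
Each full week contributes one Wednesday: 4 so far.
The 6 extra days are Wed, Thu, Fri, Sat, Sun, Mon — 1 of them qualifies.
Total: 4 + 1 = 5.

5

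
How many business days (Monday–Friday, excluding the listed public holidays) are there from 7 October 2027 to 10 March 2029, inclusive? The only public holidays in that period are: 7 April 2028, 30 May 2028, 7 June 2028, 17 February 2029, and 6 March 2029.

368

7 October 2027 is a Thursday.
From 7 October 2027 to 10 March 2029 is 521 days inclusive.
521 = 7 × 74 + 3, so there are 74 full weeks plus 3 extra days.
Each full week contributes 5 weekdays (Mon–Fri): 74 × 5 = 370.
The 3 extra days are Thursday, Friday, Saturday — 2 of them qualify.
Total: 370 + 2 = 372.
Holidays: 7 April 2028 (Fri); 30 May 2028 (Tue); 7 June 2028 (Wed); 17 February 2029 (Sat); 6 March 2029 (Tue).
4 of the 5 holidays fall on weekdays; the rest are weekends and were already excluded.
Business days: 372 − 4 = 368.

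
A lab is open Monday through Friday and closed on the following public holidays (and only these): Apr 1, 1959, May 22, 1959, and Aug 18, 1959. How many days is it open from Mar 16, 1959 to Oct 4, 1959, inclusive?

142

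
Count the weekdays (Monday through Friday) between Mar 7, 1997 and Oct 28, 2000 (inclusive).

Mar 7, 1997 is a Friday.
The range spans 1332 days (inclusive of both endpoints).
1332 = 7 × 190 + 2, so there are 190 full weeks plus 2 extra days.
Each full week contributes 5 weekdays (Mon–Fri): 190 × 5 = 950.
The 2 extra days are Friday, Saturday — 1 of them qualifies.
Total: 950 + 1 = 951.

951 weekdays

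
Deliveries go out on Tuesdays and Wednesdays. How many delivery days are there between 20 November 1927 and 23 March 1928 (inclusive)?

20 November 1927 is a Sunday.
The range spans 125 days (inclusive of both endpoints).
125 = 7 × 17 + 6, so there are 17 full weeks plus 6 extra days.
Each full week contributes 2 days from the set (Tue, Wed): 17 × 2 = 34.
The 6 extra days are Sun, Mon, Tue, Wed, Thu, Fri — 2 of them qualify.
Total: 34 + 2 = 36.

36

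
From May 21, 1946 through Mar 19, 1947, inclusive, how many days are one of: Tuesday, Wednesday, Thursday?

131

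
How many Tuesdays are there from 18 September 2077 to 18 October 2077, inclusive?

4

18 September 2077 is a Saturday.
That's 31 days from start to end, counting both.
31 = 7 × 4 + 3, so there are 4 full weeks plus 3 extra days.
Each full week contributes one Tuesday: 4 so far.
The 3 extra days are Saturday, Sunday, Monday — none qualify.
Total: 4 + 0 = 4.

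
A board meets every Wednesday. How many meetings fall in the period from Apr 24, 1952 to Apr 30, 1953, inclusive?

Apr 24, 1952 is a Thursday.
The range spans 372 days (inclusive of both endpoints).
372 = 7 × 53 + 1, so there are 53 full weeks plus 1 extra day.
Each full week contributes one Wednesday: 53 so far.
The 1 extra day is Thu — none qualify.
Total: 53 + 0 = 53.

53 Wednesdays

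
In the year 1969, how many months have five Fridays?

4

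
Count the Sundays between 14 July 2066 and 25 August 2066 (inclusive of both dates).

6

14 July 2066 is a Wednesday.
From 14 July 2066 to 25 August 2066 is 43 days inclusive.
43 = 7 × 6 + 1, so there are 6 full weeks plus 1 extra day.
Each full week contributes one Sunday: 6 so far.
The 1 extra day is Wednesday — none qualify.
Total: 6 + 0 = 6.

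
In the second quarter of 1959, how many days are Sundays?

April 1, 1959 is a Wednesday.
That's 91 days from start to end, counting both.
91 = 7 × 13, so the span is exactly 13 full weeks.
Each full week contributes one Sunday: 13 so far.

13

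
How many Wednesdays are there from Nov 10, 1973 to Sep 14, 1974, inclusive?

Nov 10, 1973 is a Saturday.
That's 309 days from start to end, counting both.
309 = 7 × 44 + 1, so there are 44 full weeks plus 1 extra day.
Each full week contributes one Wednesday: 44 so far.
The 1 extra day is Sat — none qualify.
Total: 44 + 0 = 44.

44 Wednesdays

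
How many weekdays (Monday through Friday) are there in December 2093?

Dec 1, 2093 is a Tuesday.
That's 31 days from start to end, counting both.
31 = 7 × 4 + 3, so there are 4 full weeks plus 3 extra days.
Each full week contributes 5 weekdays (Mon–Fri): 4 × 5 = 20.
The 3 extra days are Tue, Wed, Thu — 3 of them qualify.
Total: 20 + 3 = 23.

23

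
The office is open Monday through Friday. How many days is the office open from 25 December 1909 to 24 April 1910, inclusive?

85

25 December 1909 is a Saturday.
From 25 December 1909 to 24 April 1910 is 121 days inclusive.
121 = 7 × 17 + 2, so there are 17 full weeks plus 2 extra days.
Each full week contributes 5 weekdays (Mon–Fri): 17 × 5 = 85.
The 2 extra days are Sat, Sun — none qualify.
Total: 85 + 0 = 85.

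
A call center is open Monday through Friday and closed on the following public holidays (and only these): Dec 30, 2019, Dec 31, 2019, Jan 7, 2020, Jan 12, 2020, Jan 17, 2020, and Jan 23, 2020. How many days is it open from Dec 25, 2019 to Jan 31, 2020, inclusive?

Dec 25, 2019 is a Wednesday.
That's 38 days from start to end, counting both.
38 = 7 × 5 + 3, so there are 5 full weeks plus 3 extra days.
Each full week contributes 5 weekdays (Mon–Fri): 5 × 5 = 25.
The 3 extra days are Wed, Thu, Fri — 3 of them qualify.
Total: 25 + 3 = 28.
Holidays: Dec 30, 2019 (Mon); Dec 31, 2019 (Tue); Jan 7, 2020 (Tue); Jan 12, 2020 (Sun); Jan 17, 2020 (Fri); Jan 23, 2020 (Thu).
5 of the 6 holidays fall on weekdays; the rest are weekends and were already excluded.
Business days: 28 − 5 = 23.

23 working days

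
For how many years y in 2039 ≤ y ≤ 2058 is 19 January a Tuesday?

3

Day of week of January 19 in each year:
2039: Wed, 2040: Thu, 2041: Sat, 2042: Sun, 2043: Mon, 2044: Tue ✓, 2045: Thu, 2046: Fri, 2047: Sat, 2048: Sun, 2049: Tue ✓, 2050: Wed, 2051: Thu, 2052: Fri, 2053: Sun, 2054: Mon, 2055: Tue ✓, 2056: Wed, 2057: Fri, 2058: Sat
Tuesdays: 2044, 2049, 2055.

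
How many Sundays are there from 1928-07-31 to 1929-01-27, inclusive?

26 Sundays

1928-07-31 is a Tuesday.
That's 181 days from start to end, counting both.
181 = 7 × 25 + 6, so there are 25 full weeks plus 6 extra days.
Each full week contributes one Sunday: 25 so far.
The 6 extra days are Tue, Wed, Thu, Fri, Sat, Sun — 1 of them qualifies.
Total: 25 + 1 = 26.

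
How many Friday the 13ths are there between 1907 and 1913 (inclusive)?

11

Friday-the-13ths by year:
1907: Sep, Dec
1908: Mar, Nov
1909: Aug
1910: May
1911: Jan, Oct
1912: Sep, Dec
1913: Jun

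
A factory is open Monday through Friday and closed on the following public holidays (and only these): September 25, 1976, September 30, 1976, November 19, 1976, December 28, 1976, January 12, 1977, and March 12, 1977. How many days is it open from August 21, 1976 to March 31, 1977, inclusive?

155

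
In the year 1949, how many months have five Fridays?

4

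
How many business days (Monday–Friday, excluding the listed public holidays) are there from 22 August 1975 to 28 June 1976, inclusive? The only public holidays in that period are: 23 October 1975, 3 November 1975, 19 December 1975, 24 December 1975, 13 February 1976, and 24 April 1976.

217 business days

22 August 1975 is a Friday.
The range spans 312 days (inclusive of both endpoints).
312 = 7 × 44 + 4, so there are 44 full weeks plus 4 extra days.
Each full week contributes 5 weekdays (Mon–Fri): 44 × 5 = 220.
The 4 extra days are Friday, Saturday, Sunday, Monday — 2 of them qualify.
Total: 220 + 2 = 222.
Holidays: 23 October 1975 (Thu); 3 November 1975 (Mon); 19 December 1975 (Fri); 24 December 1975 (Wed); 13 February 1976 (Fri); 24 April 1976 (Sat).
5 of the 6 holidays fall on weekdays; the rest are weekends and were already excluded.
Business days: 222 − 5 = 217.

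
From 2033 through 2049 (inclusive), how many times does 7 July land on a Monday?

2

Day of week of July 7 in each year:
2033: Thu, 2034: Fri, 2035: Sat, 2036: Mon ✓, 2037: Tue, 2038: Wed, 2039: Thu, 2040: Sat, 2041: Sun, 2042: Mon ✓, 2043: Tue, 2044: Thu, 2045: Fri, 2046: Sat, 2047: Sun, 2048: Tue, 2049: Wed
Mondays: 2036, 2042.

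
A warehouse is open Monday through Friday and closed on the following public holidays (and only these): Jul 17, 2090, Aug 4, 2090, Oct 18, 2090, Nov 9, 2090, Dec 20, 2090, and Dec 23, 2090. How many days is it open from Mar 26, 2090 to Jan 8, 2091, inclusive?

Mar 26, 2090 is a Sunday.
That's 289 days from start to end, counting both.
289 = 7 × 41 + 2, so there are 41 full weeks plus 2 extra days.
Each full week contributes 5 weekdays (Mon–Fri): 41 × 5 = 205.
The 2 extra days are Sunday, Monday — 1 of them qualifies.
Total: 205 + 1 = 206.
Holidays: Jul 17, 2090 (Mon); Aug 4, 2090 (Fri); Oct 18, 2090 (Wed); Nov 9, 2090 (Thu); Dec 20, 2090 (Wed); Dec 23, 2090 (Sat).
5 of the 6 holidays fall on weekdays; the rest are weekends and were already excluded.
Business days: 206 − 5 = 201.

201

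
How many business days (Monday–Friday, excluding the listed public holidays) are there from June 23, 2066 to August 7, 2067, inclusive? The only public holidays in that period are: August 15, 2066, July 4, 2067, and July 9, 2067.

June 23, 2066 is a Wednesday.
The range spans 411 days (inclusive of both endpoints).
411 = 7 × 58 + 5, so there are 58 full weeks plus 5 extra days.
Each full week contributes 5 weekdays (Mon–Fri): 58 × 5 = 290.
The 5 extra days are Wednesday, Thursday, Friday, Saturday, Sunday — 3 of them qualify.
Total: 290 + 3 = 293.
Holidays: August 15, 2066 (Sun); July 4, 2067 (Mon); July 9, 2067 (Sat).
1 of the 3 holidays fall on weekdays; the rest are weekends and were already excluded.
Business days: 293 − 1 = 292.

292 business days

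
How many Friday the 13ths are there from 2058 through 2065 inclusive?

14

Friday-the-13ths by year:
2058: Sep, Dec
2059: Jun
2060: Feb, Aug
2061: May
2062: Jan, Oct
2063: Apr, Jul
2064: Jun
2065: Feb, Mar, Nov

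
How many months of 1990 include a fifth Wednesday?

4

A month has five Wednesdays exactly when Wednesday falls within its first (length − 28) days.
Jan: 31 days, starts Mon → 5 of Mon, Tue, Wed ✓
Feb: 28 days, starts Thu → 5 of (none)
Mar: 31 days, starts Thu → 5 of Thu, Fri, Sat
Apr: 30 days, starts Sun → 5 of Sun, Mon
May: 31 days, starts Tue → 5 of Tue, Wed, Thu ✓
Jun: 30 days, starts Fri → 5 of Fri, Sat
Jul: 31 days, starts Sun → 5 of Sun, Mon, Tue
Aug: 31 days, starts Wed → 5 of Wed, Thu, Fri ✓
Sep: 30 days, starts Sat → 5 of Sat, Sun
Oct: 31 days, starts Mon → 5 of Mon, Tue, Wed ✓
Nov: 30 days, starts Thu → 5 of Thu, Fri
Dec: 31 days, starts Sat → 5 of Sat, Sun, Mon
Months with five Wednesdays: Jan, May, Aug, Oct.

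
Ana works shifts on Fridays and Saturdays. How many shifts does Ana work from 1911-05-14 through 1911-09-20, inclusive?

1911-05-14 is a Sunday.
The range spans 130 days (inclusive of both endpoints).
130 = 7 × 18 + 4, so there are 18 full weeks plus 4 extra days.
Each full week contributes 2 days from the set (Fri, Sat): 18 × 2 = 36.
The 4 extra days are Sunday, Monday, Tuesday, Wednesday — none qualify.
Total: 36 + 0 = 36.

36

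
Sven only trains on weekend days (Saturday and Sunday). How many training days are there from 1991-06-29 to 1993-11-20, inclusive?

1991-06-29 is a Saturday.
The range spans 876 days (inclusive of both endpoints).
876 = 7 × 125 + 1, so there are 125 full weeks plus 1 extra day.
Each full week contributes 2 weekend days (Sat, Sun): 125 × 2 = 250.
The 1 extra day is Saturday — 1 of them qualifies.
Total: 250 + 1 = 251.

251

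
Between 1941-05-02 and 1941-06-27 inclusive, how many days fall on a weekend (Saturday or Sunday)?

16

1941-05-02 is a Friday.
From 1941-05-02 to 1941-06-27 is 57 days inclusive.
57 = 7 × 8 + 1, so there are 8 full weeks plus 1 extra day.
Each full week contributes 2 weekend days (Sat, Sun): 8 × 2 = 16.
The 1 extra day is Friday — none qualify.
Total: 16 + 0 = 16.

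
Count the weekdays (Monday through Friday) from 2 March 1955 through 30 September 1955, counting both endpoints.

2 March 1955 is a Wednesday.
The range spans 213 days (inclusive of both endpoints).
213 = 7 × 30 + 3, so there are 30 full weeks plus 3 extra days.
Each full week contributes 5 weekdays (Mon–Fri): 30 × 5 = 150.
The 3 extra days are Wed, Thu, Fri — 3 of them qualify.
Total: 150 + 3 = 153.

153 weekdays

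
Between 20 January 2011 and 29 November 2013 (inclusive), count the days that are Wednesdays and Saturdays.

298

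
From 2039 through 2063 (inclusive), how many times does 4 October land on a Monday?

3

Day of week of October 4 in each year:
2039: Tue, 2040: Thu, 2041: Fri, 2042: Sat, 2043: Sun, 2044: Tue, 2045: Wed, 2046: Thu, 2047: Fri, 2048: Sun, 2049: Mon ✓, 2050: Tue, 2051: Wed, 2052: Fri, 2053: Sat, 2054: Sun, 2055: Mon ✓, 2056: Wed, 2057: Thu, 2058: Fri, 2059: Sat, 2060: Mon ✓, 2061: Tue, 2062: Wed, 2063: Thu
Mondays: 2049, 2055, 2060.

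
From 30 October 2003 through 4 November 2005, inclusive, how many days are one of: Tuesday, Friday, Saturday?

30 October 2003 is a Thursday.
From 30 October 2003 to 4 November 2005 is 737 days inclusive.
737 = 7 × 105 + 2, so there are 105 full weeks plus 2 extra days.
Each full week contributes 3 days from the set (Tue, Fri, Sat): 105 × 3 = 315.
The 2 extra days are Thu, Fri — 1 of them qualifies.
Total: 315 + 1 = 316.

316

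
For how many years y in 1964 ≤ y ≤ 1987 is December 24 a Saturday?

Day of week of December 24 in each year:
1964: Thu, 1965: Fri, 1966: Sat ✓, 1967: Sun, 1968: Tue, 1969: Wed, 1970: Thu, 1971: Fri, 1972: Sun, 1973: Mon, 1974: Tue, 1975: Wed, 1976: Fri, 1977: Sat ✓, 1978: Sun, 1979: Mon, 1980: Wed, 1981: Thu, 1982: Fri, 1983: Sat ✓, 1984: Mon, 1985: Tue, 1986: Wed, 1987: Thu
Saturdays: 1966, 1977, 1983.

3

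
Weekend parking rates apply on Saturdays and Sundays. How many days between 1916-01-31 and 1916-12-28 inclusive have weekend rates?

94

1916-01-31 is a Monday.
From 1916-01-31 to 1916-12-28 is 333 days inclusive.
333 = 7 × 47 + 4, so there are 47 full weeks plus 4 extra days.
Each full week contributes 2 weekend days (Sat, Sun): 47 × 2 = 94.
The 4 extra days are Mon, Tue, Wed, Thu — none qualify.
Total: 94 + 0 = 94.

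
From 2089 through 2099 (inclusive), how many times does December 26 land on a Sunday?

1

Day of week of December 26 in each year:
2089: Mon, 2090: Tue, 2091: Wed, 2092: Fri, 2093: Sat, 2094: Sun ✓, 2095: Mon, 2096: Wed, 2097: Thu, 2098: Fri, 2099: Sat
Sundays: 2094.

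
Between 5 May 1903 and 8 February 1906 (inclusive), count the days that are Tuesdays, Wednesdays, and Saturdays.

434

5 May 1903 is a Tuesday.
From 5 May 1903 to 8 February 1906 is 1011 days inclusive.
1011 = 7 × 144 + 3, so there are 144 full weeks plus 3 extra days.
Each full week contributes 3 days from the set (Tue, Wed, Sat): 144 × 3 = 432.
The 3 extra days are Tue, Wed, Thu — 2 of them qualify.
Total: 432 + 2 = 434.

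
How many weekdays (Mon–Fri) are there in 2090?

2090-01-01 is a Sunday.
The range spans 365 days (inclusive of both endpoints).
365 = 7 × 52 + 1, so there are 52 full weeks plus 1 extra day.
Each full week contributes 5 weekdays (Mon–Fri): 52 × 5 = 260.
The 1 extra day is Sun — none qualify.
Total: 260 + 0 = 260.

260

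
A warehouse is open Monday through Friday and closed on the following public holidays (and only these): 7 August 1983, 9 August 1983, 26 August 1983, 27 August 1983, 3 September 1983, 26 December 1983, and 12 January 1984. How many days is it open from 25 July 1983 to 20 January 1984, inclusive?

126

25 July 1983 is a Monday.
The range spans 180 days (inclusive of both endpoints).
180 = 7 × 25 + 5, so there are 25 full weeks plus 5 extra days.
Each full week contributes 5 weekdays (Mon–Fri): 25 × 5 = 125.
The 5 extra days are Mon, Tue, Wed, Thu, Fri — 5 of them qualify.
Total: 125 + 5 = 130.
Holidays: 7 August 1983 (Sun); 9 August 1983 (Tue); 26 August 1983 (Fri); 27 August 1983 (Sat); 3 September 1983 (Sat); 26 December 1983 (Mon); 12 January 1984 (Thu).
4 of the 7 holidays fall on weekdays; the rest are weekends and were already excluded.
Business days: 130 − 4 = 126.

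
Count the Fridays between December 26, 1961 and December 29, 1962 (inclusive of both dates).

December 26, 1961 is a Tuesday.
From December 26, 1961 to December 29, 1962 is 369 days inclusive.
369 = 7 × 52 + 5, so there are 52 full weeks plus 5 extra days.
Each full week contributes one Friday: 52 so far.
The 5 extra days are Tuesday, Wednesday, Thursday, Friday, Saturday — 1 of them qualifies.
Total: 52 + 1 = 53.

53 Fridays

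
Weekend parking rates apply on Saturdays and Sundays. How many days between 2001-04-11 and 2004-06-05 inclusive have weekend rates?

2001-04-11 is a Wednesday.
From 2001-04-11 to 2004-06-05 is 1152 days inclusive.
1152 = 7 × 164 + 4, so there are 164 full weeks plus 4 extra days.
Each full week contributes 2 weekend days (Sat, Sun): 164 × 2 = 328.
The 4 extra days are Wed, Thu, Fri, Sat — 1 of them qualifies.
Total: 328 + 1 = 329.

329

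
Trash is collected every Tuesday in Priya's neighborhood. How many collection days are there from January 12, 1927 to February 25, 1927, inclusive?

January 12, 1927 is a Wednesday.
From January 12, 1927 to February 25, 1927 is 45 days inclusive.
45 = 7 × 6 + 3, so there are 6 full weeks plus 3 extra days.
Each full week contributes one Tuesday: 6 so far.
The 3 extra days are Wed, Thu, Fri — none qualify.
Total: 6 + 0 = 6.

6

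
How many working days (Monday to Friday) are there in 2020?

Jan 1, 2020 is a Wednesday.
That's 366 days from start to end, counting both.
366 = 7 × 52 + 2, so there are 52 full weeks plus 2 extra days.
Each full week contributes 5 weekdays (Mon–Fri): 52 × 5 = 260.
The 2 extra days are Wednesday, Thursday — 2 of them qualify.
Total: 260 + 2 = 262.

262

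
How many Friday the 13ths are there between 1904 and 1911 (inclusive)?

Friday-the-13ths by year:
1904: May
1905: Jan, Oct
1906: Apr, Jul
1907: Sep, Dec
1908: Mar, Nov
1909: Aug
1910: May
1911: Jan, Oct

13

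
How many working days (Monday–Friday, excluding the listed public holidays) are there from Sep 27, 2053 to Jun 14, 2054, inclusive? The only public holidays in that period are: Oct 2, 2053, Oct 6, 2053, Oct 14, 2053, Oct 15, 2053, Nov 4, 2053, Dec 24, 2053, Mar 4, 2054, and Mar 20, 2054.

177 working days

Sep 27, 2053 is a Saturday.
From Sep 27, 2053 to Jun 14, 2054 is 261 days inclusive.
261 = 7 × 37 + 2, so there are 37 full weeks plus 2 extra days.
Each full week contributes 5 weekdays (Mon–Fri): 37 × 5 = 185.
The 2 extra days are Saturday, Sunday — none qualify.
Total: 185 + 0 = 185.
Holidays: Oct 2, 2053 (Thu); Oct 6, 2053 (Mon); Oct 14, 2053 (Tue); Oct 15, 2053 (Wed); Nov 4, 2053 (Tue); Dec 24, 2053 (Wed); Mar 4, 2054 (Wed); Mar 20, 2054 (Fri).
All 8 holidays fall on weekdays, so subtract 8.
Business days: 185 − 8 = 177.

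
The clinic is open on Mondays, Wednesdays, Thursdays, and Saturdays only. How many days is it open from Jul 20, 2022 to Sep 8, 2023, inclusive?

238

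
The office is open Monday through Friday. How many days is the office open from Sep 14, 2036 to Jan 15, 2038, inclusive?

Sep 14, 2036 is a Sunday.
The range spans 489 days (inclusive of both endpoints).
489 = 7 × 69 + 6, so there are 69 full weeks plus 6 extra days.
Each full week contributes 5 weekdays (Mon–Fri): 69 × 5 = 345.
The 6 extra days are Sunday, Monday, Tuesday, Wednesday, Thursday, Friday — 5 of them qualify.
Total: 345 + 5 = 350.

350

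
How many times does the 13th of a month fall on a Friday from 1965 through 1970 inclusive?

Friday-the-13ths by year:
1965: Aug
1966: May
1967: Jan, Oct
1968: Sep, Dec
1969: Jun
1970: Feb, Mar, Nov

10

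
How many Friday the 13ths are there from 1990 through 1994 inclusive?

Friday-the-13ths by year:
1990: Apr, Jul
1991: Sep, Dec
1992: Mar, Nov
1993: Aug
1994: May

8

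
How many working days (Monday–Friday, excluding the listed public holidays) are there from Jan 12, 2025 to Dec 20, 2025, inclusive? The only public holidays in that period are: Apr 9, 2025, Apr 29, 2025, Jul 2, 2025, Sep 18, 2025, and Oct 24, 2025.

240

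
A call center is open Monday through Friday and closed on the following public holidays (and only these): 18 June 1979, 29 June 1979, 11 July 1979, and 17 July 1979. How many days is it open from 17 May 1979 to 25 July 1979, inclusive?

46

17 May 1979 is a Thursday.
From 17 May 1979 to 25 July 1979 is 70 days inclusive.
70 = 7 × 10, so the span is exactly 10 full weeks.
Each full week contributes 5 weekdays (Mon–Fri): 10 × 5 = 50.
Total: 50.
Holidays: 18 June 1979 (Mon); 29 June 1979 (Fri); 11 July 1979 (Wed); 17 July 1979 (Tue).
All 4 holidays fall on weekdays, so subtract 4.
Business days: 50 − 4 = 46.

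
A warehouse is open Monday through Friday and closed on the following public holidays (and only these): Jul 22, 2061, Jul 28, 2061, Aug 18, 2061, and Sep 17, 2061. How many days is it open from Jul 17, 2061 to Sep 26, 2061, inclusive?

48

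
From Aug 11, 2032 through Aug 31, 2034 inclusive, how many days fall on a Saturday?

107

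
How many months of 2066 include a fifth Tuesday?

A month has five Tuesdays exactly when Tuesday falls within its first (length − 28) days.
Jan: 31 days, starts Fri → 5 of Fri, Sat, Sun
Feb: 28 days, starts Mon → 5 of (none)
Mar: 31 days, starts Mon → 5 of Mon, Tue, Wed ✓
Apr: 30 days, starts Thu → 5 of Thu, Fri
May: 31 days, starts Sat → 5 of Sat, Sun, Mon
Jun: 30 days, starts Tue → 5 of Tue, Wed ✓
Jul: 31 days, starts Thu → 5 of Thu, Fri, Sat
Aug: 31 days, starts Sun → 5 of Sun, Mon, Tue ✓
Sep: 30 days, starts Wed → 5 of Wed, Thu
Oct: 31 days, starts Fri → 5 of Fri, Sat, Sun
Nov: 30 days, starts Mon → 5 of Mon, Tue ✓
Dec: 31 days, starts Wed → 5 of Wed, Thu, Fri
Months with five Tuesdays: Mar, Jun, Aug, Nov.

4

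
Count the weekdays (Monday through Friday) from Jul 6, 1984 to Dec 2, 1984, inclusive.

Jul 6, 1984 is a Friday.
From Jul 6, 1984 to Dec 2, 1984 is 150 days inclusive.
150 = 7 × 21 + 3, so there are 21 full weeks plus 3 extra days.
Each full week contributes 5 weekdays (Mon–Fri): 21 × 5 = 105.
The 3 extra days are Friday, Saturday, Sunday — 1 of them qualifies.
Total: 105 + 1 = 106.

106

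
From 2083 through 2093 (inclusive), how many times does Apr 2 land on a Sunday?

Day of week of April 2 in each year:
2083: Fri, 2084: Sun ✓, 2085: Mon, 2086: Tue, 2087: Wed, 2088: Fri, 2089: Sat, 2090: Sun ✓, 2091: Mon, 2092: Wed, 2093: Thu
Sundays: 2084, 2090.

2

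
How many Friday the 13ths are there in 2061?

The 13th falls on a Friday when the month's 13th has weekday Fri.
Jan 13 is Thu; Feb 13 is Sun; Mar 13 is Sun; Apr 13 is Wed; May 13 is Fri ✓; Jun 13 is Mon; Jul 13 is Wed; Aug 13 is Sat; Sep 13 is Tue; Oct 13 is Thu; Nov 13 is Sun; Dec 13 is Tue.
Friday the 13ths: May.

1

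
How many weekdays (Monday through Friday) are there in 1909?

261 weekdays

Jan 1, 1909 is a Friday.
That's 365 days from start to end, counting both.
365 = 7 × 52 + 1, so there are 52 full weeks plus 1 extra day.
Each full week contributes 5 weekdays (Mon–Fri): 52 × 5 = 260.
The 1 extra day is Friday — 1 of them qualifies.
Total: 260 + 1 = 261.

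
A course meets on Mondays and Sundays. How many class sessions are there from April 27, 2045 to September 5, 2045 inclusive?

38

April 27, 2045 is a Thursday.
The range spans 132 days (inclusive of both endpoints).
132 = 7 × 18 + 6, so there are 18 full weeks plus 6 extra days.
Each full week contributes 2 days from the set (Mon, Sun): 18 × 2 = 36.
The 6 extra days are Thursday, Friday, Saturday, Sunday, Monday, Tuesday — 2 of them qualify.
Total: 36 + 2 = 38.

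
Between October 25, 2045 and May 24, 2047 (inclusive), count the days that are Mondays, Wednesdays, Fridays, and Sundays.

October 25, 2045 is a Wednesday.
That's 577 days from start to end, counting both.
577 = 7 × 82 + 3, so there are 82 full weeks plus 3 extra days.
Each full week contributes 4 days from the set (Mon, Wed, Fri, Sun): 82 × 4 = 328.
The 3 extra days are Wed, Thu, Fri — 2 of them qualify.
Total: 328 + 2 = 330.

330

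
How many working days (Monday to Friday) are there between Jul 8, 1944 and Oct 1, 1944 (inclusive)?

60 weekdays

Jul 8, 1944 is a Saturday.
That's 86 days from start to end, counting both.
86 = 7 × 12 + 2, so there are 12 full weeks plus 2 extra days.
Each full week contributes 5 weekdays (Mon–Fri): 12 × 5 = 60.
The 2 extra days are Saturday, Sunday — none qualify.
Total: 60 + 0 = 60.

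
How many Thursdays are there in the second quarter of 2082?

13

1 April 2082 is a Wednesday.
That's 91 days from start to end, counting both.
91 = 7 × 13, so the span is exactly 13 full weeks.
Each full week contributes one Thursday: 13 so far.
Total: 13.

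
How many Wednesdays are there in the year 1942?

52

1942-01-01 is a Thursday.
That's 365 days from start to end, counting both.
365 = 7 × 52 + 1, so there are 52 full weeks plus 1 extra day.
Each full week contributes one Wednesday: 52 so far.
The 1 extra day is Thu — none qualify.
Total: 52 + 0 = 52.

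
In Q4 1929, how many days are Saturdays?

October 1, 1929 is a Tuesday.
The range spans 92 days (inclusive of both endpoints).
92 = 7 × 13 + 1, so there are 13 full weeks plus 1 extra day.
Each full week contributes one Saturday: 13 so far.
The 1 extra day is Tuesday — none qualify.
Total: 13 + 0 = 13.

13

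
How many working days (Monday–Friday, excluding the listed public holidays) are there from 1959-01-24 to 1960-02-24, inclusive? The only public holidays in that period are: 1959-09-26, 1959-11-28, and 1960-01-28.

1959-01-24 is a Saturday.
From 1959-01-24 to 1960-02-24 is 397 days inclusive.
397 = 7 × 56 + 5, so there are 56 full weeks plus 5 extra days.
Each full week contributes 5 weekdays (Mon–Fri): 56 × 5 = 280.
The 5 extra days are Saturday, Sunday, Monday, Tuesday, Wednesday — 3 of them qualify.
Total: 280 + 3 = 283.
Holidays: 1959-09-26 (Sat); 1959-11-28 (Sat); 1960-01-28 (Thu).
1 of the 3 holidays fall on weekdays; the rest are weekends and were already excluded.
Business days: 283 − 1 = 282.

282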